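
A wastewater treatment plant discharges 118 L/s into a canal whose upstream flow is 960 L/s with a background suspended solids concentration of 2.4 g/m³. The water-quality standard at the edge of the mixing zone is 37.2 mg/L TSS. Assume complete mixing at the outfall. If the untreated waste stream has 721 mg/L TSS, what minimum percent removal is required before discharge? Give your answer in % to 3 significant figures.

118 L/s = 0.118 m³/s.
960 L/s = 0.96 m³/s.
Mass balance: 37.2·1.078 = 0.118·Cₑ + 0.96·2.4.
Cₑ = (40.1 − 2.304) / 0.118 = 320.3 mg/L.
Required removal = 1 − 320.3/721 = 55.57 %.

55.6 %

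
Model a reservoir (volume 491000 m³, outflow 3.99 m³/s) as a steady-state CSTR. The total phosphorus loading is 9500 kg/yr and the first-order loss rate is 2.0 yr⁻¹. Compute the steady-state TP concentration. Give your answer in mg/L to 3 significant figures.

Outflow Q = 3.99 m³/s × 3.156e+07 s/yr = 1.259e+08 m³/yr.
Steady-state CSTR mass balance: W = Q·C + k·V·C, so C = W/(Q + kV).
Q + kV = 1.259e+08 + 2.0·491000 = 1.269e+08 m³/yr.
C = 9500/1.269e+08 = 7.486e-05 kg/m³ = 0.07486 mg/L.

0.0749 mg/L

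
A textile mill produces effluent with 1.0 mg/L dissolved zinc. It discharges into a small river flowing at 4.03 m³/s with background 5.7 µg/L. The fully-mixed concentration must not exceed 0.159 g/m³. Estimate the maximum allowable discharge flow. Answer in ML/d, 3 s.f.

63.5 ML/d

5.7 µg/L = 0.0057 mg/L.
Mass balance at complete mixing: C_std·(Q_w + Q_r) = Q_w·C_e + Q_r·C_b.
Rearranging, Q_w = Q_r·(C_std − C_b)/(C_e − C_std) = 4.03·(0.159 − 0.0057) / (1 − 0.159) = 0.7346 m³/s.
= 63.47 ML/d.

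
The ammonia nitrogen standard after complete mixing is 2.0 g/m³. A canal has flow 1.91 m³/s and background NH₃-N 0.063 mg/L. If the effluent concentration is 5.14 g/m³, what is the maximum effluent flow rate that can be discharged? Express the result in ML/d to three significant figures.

Mass balance at complete mixing: C_std·(Q_w + Q_r) = Q_w·C_e + Q_r·C_b.
Rearranging, Q_w = Q_r·(C_std − C_b)/(C_e − C_std) = 1.91·(2 − 0.063) / (5.14 − 2) = 1.178 m³/s.
= 101.8 ML/d.

102 ML/d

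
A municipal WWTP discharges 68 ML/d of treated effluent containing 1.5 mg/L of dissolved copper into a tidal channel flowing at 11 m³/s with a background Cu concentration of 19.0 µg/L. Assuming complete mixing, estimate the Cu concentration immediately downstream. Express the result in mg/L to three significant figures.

68 ML/d = 0.787 m³/s.
19.0 µg/L = 0.019 mg/L.
By mass balance at complete mixing, C = (0.787·1.5 + 11·0.019) / (0.787 + 11) = 1.39/11.79 = 0.1179 mg/L.

0.118 mg/L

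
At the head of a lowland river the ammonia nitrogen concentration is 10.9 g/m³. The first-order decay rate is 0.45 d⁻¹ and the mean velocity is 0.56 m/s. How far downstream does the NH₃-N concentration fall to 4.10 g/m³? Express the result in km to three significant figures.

105 km

From C = C₀·e^(−kt), t = ln(C₀/C)/k = ln(10.9/4.10)/0.45 = 0.9778/0.45 = 2.173 d.
Distance = v·t = 0.56 m/s × 1.877e+05 s = 1.051e+05 m = 105.1 km.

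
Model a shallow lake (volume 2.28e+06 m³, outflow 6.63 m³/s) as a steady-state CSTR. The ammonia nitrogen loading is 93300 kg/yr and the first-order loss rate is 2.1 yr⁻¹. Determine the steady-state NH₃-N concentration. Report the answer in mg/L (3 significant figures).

Outflow Q = 6.63 m³/s × 3.156e+07 s/yr = 2.092e+08 m³/yr.
Steady-state CSTR mass balance: W = Q·C + k·V·C, so C = W/(Q + kV).
Q + kV = 2.092e+08 + 2.1·2.28e+06 = 2.14e+08 m³/yr.
C = 93300/2.14e+08 = 0.000436 kg/m³ = 0.436 mg/L.

0.436 mg/L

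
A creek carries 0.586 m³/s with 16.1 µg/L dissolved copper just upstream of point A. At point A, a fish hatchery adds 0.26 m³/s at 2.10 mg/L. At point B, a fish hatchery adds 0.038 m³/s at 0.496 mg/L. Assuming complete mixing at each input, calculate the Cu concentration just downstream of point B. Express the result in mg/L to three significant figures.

16.1 µg/L = 0.0161 mg/L.
After input A: C = (0.586·0.0161 + 0.26·2.1) / 0.846 = 0.6565 mg/L.
After input B: C = (0.846·0.6565 + 0.038·0.496) / 0.884 = 0.6496 mg/L.

0.650 mg/L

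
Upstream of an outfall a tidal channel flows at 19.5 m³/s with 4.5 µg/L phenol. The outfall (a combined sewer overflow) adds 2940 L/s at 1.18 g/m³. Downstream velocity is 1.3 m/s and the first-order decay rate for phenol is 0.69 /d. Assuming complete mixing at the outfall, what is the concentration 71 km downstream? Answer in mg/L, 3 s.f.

0.102 mg/L

2940 L/s = 2.94 m³/s.
4.5 µg/L = 0.0045 mg/L.
After complete mixing, C₀ = (2.94·1.18 + 19.5·0.0045) / 22.44 = 0.1585 mg/L.
Travel time t = 7.1e+04 m / 1.3 m/s = 5.462e+04 s = 0.6321 d.
C = 0.1585·exp(−0.69·0.6321) = 0.1585·0.6465 = 0.1025 mg/L.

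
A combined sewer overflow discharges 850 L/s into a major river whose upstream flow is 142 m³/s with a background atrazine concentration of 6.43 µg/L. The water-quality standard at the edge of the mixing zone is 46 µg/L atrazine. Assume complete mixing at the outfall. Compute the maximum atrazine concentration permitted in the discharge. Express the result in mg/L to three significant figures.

850 L/s = 0.85 m³/s.
6.43 µg/L = 0.00643 mg/L.
46 µg/L = 0.046 mg/L.
Mass balance: 0.046·142.8 = 0.85·Cₑ + 142·0.00643.
Cₑ = (6.571 − 0.9131) / 0.85 = 6.657 mg/L.

6.66 mg/L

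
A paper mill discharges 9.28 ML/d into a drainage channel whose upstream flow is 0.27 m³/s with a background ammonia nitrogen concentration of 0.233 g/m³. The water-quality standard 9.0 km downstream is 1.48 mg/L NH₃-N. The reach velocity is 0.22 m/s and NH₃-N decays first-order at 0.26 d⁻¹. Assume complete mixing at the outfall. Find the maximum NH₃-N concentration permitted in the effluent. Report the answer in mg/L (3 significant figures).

5.30 mg/L

9.28 ML/d = 0.1074 m³/s.
Travel time to the compliance point: t = 9000/0.22 = 4.091e+04 s = 0.4735 d; decay factor exp(−0.26·0.4735) = 0.8842.
So the concentration just after mixing may be at most 1.48/0.8842 = 1.674 mg/L.
Mass balance: 1.674·0.3774 = 0.1074·Cₑ + 0.27·0.233.
Cₑ = (0.6317 − 0.06291) / 0.1074 = 5.296 mg/L.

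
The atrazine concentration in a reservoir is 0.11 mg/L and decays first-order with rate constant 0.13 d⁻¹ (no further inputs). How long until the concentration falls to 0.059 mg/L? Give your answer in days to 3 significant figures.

t = ln(C₀/C)/k = ln(0.11/0.059)/0.13 = 0.6229/0.13 = 4.792 d.

4.79 d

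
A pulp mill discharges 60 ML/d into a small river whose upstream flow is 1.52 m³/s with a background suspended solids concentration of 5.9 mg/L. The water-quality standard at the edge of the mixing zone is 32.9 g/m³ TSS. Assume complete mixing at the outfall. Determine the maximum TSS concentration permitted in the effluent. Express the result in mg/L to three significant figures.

60 ML/d = 0.6944 m³/s.
Mass balance: 32.9·2.214 = 0.6944·Cₑ + 1.52·5.9.
Cₑ = (72.86 − 8.968) / 0.6944 = 92 mg/L.

92.0 mg/L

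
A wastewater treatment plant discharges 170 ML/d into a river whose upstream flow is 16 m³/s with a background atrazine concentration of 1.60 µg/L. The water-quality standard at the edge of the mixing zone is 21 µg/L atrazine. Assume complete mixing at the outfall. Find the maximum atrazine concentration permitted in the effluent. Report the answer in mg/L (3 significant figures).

170 ML/d = 1.968 m³/s.
1.60 µg/L = 0.0016 mg/L.
21 µg/L = 0.021 mg/L.
Mass balance: 0.021·17.97 = 1.968·Cₑ + 16·0.0016.
Cₑ = (0.3773 − 0.0256) / 1.968 = 0.1788 mg/L.

0.179 mg/L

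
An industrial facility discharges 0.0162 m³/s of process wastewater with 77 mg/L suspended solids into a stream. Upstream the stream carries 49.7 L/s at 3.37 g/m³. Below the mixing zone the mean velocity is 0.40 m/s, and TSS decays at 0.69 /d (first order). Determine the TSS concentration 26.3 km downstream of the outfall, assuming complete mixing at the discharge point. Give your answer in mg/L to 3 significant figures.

49.7 L/s = 0.0497 m³/s.
After complete mixing, C₀ = (0.0162·77 + 0.0497·3.37) / 0.0659 = 21.47 mg/L.
Travel time t = 2.63e+04 m / 0.40 m/s = 6.575e+04 s = 0.761 d.
C = 21.47·exp(−0.69·0.761) = 21.47·0.5915 = 12.7 mg/L.

12.7 mg/L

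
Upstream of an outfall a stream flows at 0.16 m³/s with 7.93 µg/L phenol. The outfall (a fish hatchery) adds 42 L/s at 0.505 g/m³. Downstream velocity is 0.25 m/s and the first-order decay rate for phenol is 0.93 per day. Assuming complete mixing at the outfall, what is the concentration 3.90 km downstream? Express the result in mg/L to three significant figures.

0.0941 mg/L

42 L/s = 0.042 m³/s.
7.93 µg/L = 0.00793 mg/L.
After complete mixing, C₀ = (0.042·0.505 + 0.16·0.00793) / 0.202 = 0.1113 mg/L.
Travel time t = 3900 m / 0.25 m/s = 1.56e+04 s = 0.1806 d.
C = 0.1113·exp(−0.93·0.1806) = 0.1113·0.8454 = 0.09408 mg/L.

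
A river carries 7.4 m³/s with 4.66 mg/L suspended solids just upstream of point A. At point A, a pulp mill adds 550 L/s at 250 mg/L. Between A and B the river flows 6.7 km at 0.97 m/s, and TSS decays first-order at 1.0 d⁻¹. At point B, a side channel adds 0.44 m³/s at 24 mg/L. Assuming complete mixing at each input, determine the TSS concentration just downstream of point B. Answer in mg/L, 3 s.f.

20.2 mg/L

550 L/s = 0.55 m³/s.
After input A: C = (7.4·4.66 + 0.55·250) / 7.95 = 21.63 mg/L.
Over the 6.7 km reach to input B (t = 6907 s = 0.07994 d), decay gives C = 21.63·exp(−1.0·0.07994) = 19.97 mg/L.
After input B: C = (7.95·19.97 + 0.44·24) / 8.39 = 20.18 mg/L.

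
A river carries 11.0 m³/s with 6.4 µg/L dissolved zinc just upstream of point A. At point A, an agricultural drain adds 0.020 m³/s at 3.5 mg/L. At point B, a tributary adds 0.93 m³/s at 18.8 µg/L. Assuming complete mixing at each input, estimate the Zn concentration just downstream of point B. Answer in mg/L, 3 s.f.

6.4 µg/L = 0.0064 mg/L.
After input A: C = (11·0.0064 + 0.02·3.5) / 11.02 = 0.01274 mg/L.
18.8 µg/L = 0.0188 mg/L.
After input B: C = (11.02·0.01274 + 0.93·0.0188) / 11.95 = 0.01321 mg/L.

0.0132 mg/L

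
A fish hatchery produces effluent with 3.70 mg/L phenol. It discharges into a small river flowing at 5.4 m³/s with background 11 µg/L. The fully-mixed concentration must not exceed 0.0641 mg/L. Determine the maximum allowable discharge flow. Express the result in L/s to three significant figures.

11 µg/L = 0.011 mg/L.
Mass balance at complete mixing: C_std·(Q_w + Q_r) = Q_w·C_e + Q_r·C_b.
Rearranging, Q_w = Q_r·(C_std − C_b)/(C_e − C_std) = 5.4·(0.0641 − 0.011) / (3.7 − 0.0641) = 0.07886 m³/s.
= 78.86 L/s.

78.9 L/s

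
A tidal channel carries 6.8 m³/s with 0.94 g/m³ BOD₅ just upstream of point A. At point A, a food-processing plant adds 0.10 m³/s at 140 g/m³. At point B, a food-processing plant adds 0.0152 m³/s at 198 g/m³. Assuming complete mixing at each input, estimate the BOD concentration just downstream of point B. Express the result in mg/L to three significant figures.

After input A: C = (6.8·0.94 + 0.1·140) / 6.9 = 2.955 mg/L.
After input B: C = (6.9·2.955 + 0.0152·198) / 6.915 = 3.384 mg/L.

3.38 mg/L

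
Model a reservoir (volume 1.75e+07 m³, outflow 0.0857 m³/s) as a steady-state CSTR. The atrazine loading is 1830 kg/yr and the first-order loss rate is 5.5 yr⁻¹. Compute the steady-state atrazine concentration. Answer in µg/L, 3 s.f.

Outflow Q = 0.0857 m³/s × 3.156e+07 s/yr = 2.704e+06 m³/yr.
Steady-state CSTR mass balance: W = Q·C + k·V·C, so C = W/(Q + kV).
Q + kV = 2.704e+06 + 5.5·1.75e+07 = 9.895e+07 m³/yr.
C = 1830/9.895e+07 = 1.849e-05 kg/m³ = 0.01849 mg/L = 18.49 µg/L.

18.5 µg/L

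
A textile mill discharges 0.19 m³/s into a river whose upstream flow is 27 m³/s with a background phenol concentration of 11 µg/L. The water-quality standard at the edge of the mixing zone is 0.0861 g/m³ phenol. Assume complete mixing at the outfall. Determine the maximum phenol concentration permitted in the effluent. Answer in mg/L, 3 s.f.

11 µg/L = 0.011 mg/L.
Mass balance: 0.0861·27.19 = 0.19·Cₑ + 27·0.011.
Cₑ = (2.341 − 0.297) / 0.19 = 10.76 mg/L.

10.8 mg/L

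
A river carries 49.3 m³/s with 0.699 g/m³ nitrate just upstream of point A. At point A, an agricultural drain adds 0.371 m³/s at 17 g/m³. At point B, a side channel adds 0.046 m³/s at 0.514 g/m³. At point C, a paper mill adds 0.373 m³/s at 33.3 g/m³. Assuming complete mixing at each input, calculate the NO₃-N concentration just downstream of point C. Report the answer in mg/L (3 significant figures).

After input A: C = (49.3·0.699 + 0.371·17) / 49.67 = 0.8208 mg/L.
After input B: C = (49.67·0.8208 + 0.046·0.514) / 49.72 = 0.8205 mg/L.
After input C: C = (49.72·0.8205 + 0.373·33.3) / 50.09 = 1.062 mg/L.

1.06 mg/L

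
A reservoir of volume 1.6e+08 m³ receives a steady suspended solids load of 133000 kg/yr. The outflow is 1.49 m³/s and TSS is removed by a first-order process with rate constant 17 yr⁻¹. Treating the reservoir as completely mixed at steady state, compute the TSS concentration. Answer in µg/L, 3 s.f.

48.1 µg/L

Outflow Q = 1.49 m³/s × 3.156e+07 s/yr = 4.702e+07 m³/yr.
Steady-state CSTR mass balance: W = Q·C + k·V·C, so C = W/(Q + kV).
Q + kV = 4.702e+07 + 17·1.6e+08 = 2.767e+09 m³/yr.
C = 133000/2.767e+09 = 4.807e-05 kg/m³ = 0.04807 mg/L = 48.07 µg/L.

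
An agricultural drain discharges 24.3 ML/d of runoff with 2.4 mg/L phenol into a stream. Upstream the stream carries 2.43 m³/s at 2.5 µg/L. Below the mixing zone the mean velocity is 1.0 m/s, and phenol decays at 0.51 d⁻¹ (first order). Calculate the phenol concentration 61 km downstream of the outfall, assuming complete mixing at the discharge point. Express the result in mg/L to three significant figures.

24.3 ML/d = 0.2812 m³/s.
2.5 µg/L = 0.0025 mg/L.
After complete mixing, C₀ = (0.2812·2.4 + 2.43·0.0025) / 2.711 = 0.2512 mg/L.
Travel time t = 6.1e+04 m / 1.0 m/s = 6.1e+04 s = 0.706 d.
C = 0.2512·exp(−0.51·0.706) = 0.2512·0.6976 = 0.1752 mg/L.

0.175 mg/L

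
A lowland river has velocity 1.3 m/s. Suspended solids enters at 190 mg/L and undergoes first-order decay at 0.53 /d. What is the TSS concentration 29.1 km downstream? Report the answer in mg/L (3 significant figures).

166 mg/L

Travel time t = 29.1 km / 1.3 m/s = 2.91e+04/1.3 = 2.238e+04 s = 0.2591 d.
First-order decay: C = 190·exp(−0.53·0.2591) = 190·0.8717 = 165.6 mg/L.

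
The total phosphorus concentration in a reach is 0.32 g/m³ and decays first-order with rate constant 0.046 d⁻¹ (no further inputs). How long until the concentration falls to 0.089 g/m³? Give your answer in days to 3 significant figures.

27.8 d

t = ln(C₀/C)/k = ln(0.32/0.089)/0.046 = 1.28/0.046 = 27.82 d.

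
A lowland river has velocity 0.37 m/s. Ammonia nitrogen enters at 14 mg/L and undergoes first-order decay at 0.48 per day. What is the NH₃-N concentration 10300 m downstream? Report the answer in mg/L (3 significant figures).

Travel time t = 10300 m / 0.37 m/s = 1.03e+04/0.37 = 2.784e+04 s = 0.3222 d.
First-order decay: C = 14·exp(−0.48·0.3222) = 14·0.8567 = 11.99 mg/L.

12.0 mg/L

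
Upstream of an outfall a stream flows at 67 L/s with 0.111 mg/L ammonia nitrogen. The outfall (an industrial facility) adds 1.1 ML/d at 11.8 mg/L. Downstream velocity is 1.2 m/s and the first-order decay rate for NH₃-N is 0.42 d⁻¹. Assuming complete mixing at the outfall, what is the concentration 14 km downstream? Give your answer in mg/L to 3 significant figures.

1.1 ML/d = 0.01273 m³/s.
67 L/s = 0.067 m³/s.
After complete mixing, C₀ = (0.01273·11.8 + 0.067·0.111) / 0.07973 = 1.977 mg/L.
Travel time t = 1.4e+04 m / 1.2 m/s = 1.167e+04 s = 0.135 d.
C = 1.977·exp(−0.42·0.135) = 1.977·0.9449 = 1.868 mg/L.

1.87 mg/L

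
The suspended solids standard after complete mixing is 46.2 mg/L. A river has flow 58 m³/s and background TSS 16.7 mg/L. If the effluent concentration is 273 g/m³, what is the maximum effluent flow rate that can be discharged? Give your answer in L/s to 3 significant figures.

Mass balance at complete mixing: C_std·(Q_w + Q_r) = Q_w·C_e + Q_r·C_b.
Rearranging, Q_w = Q_r·(C_std − C_b)/(C_e − C_std) = 58·(46.2 − 16.7) / (273 − 46.2) = 7.544 m³/s.
= 7544 L/s.

7540 L/s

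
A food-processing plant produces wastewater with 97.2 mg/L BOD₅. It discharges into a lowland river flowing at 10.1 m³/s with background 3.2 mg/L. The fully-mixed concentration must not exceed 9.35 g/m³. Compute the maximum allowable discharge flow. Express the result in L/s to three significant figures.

707 L/s

Mass balance at complete mixing: C_std·(Q_w + Q_r) = Q_w·C_e + Q_r·C_b.
Rearranging, Q_w = Q_r·(C_std − C_b)/(C_e − C_std) = 10.1·(9.35 − 3.2) / (97.2 − 9.35) = 0.7071 m³/s.
= 707.1 L/s.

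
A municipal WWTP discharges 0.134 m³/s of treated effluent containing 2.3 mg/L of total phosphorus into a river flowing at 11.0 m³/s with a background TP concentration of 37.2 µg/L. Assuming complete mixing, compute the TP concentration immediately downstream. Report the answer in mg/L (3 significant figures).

0.0644 mg/L

37.2 µg/L = 0.0372 mg/L.
Flow-weighted mixing gives C = (0.134·2.3 + 11·0.0372) / (0.134 + 11) = 0.7174/11.13 = 0.06443 mg/L.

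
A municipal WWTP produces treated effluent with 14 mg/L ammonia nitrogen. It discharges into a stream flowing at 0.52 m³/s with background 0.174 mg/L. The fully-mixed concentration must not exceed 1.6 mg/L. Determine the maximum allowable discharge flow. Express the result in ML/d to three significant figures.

Mass balance at complete mixing: C_std·(Q_w + Q_r) = Q_w·C_e + Q_r·C_b.
Rearranging, Q_w = Q_r·(C_std − C_b)/(C_e − C_std) = 0.52·(1.6 − 0.174) / (14 − 1.6) = 0.0598 m³/s.
= 5.167 ML/d.

5.17 ML/d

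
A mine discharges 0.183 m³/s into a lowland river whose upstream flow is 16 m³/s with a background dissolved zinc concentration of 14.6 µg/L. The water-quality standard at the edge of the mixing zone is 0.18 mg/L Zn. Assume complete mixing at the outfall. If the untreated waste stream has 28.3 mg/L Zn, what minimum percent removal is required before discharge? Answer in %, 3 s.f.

14.6 µg/L = 0.0146 mg/L.
Mass balance: 0.18·16.18 = 0.183·Cₑ + 16·0.0146.
Cₑ = (2.913 − 0.2336) / 0.183 = 14.64 mg/L.
Required removal = 1 − 14.64/28.3 = 48.26 %.

48.3 %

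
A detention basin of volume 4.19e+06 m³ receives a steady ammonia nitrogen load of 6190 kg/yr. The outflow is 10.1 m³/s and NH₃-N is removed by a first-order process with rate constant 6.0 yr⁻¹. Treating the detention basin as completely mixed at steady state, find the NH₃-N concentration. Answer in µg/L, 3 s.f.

18.0 µg/L

Outflow Q = 10.1 m³/s × 3.156e+07 s/yr = 3.187e+08 m³/yr.
Steady-state CSTR mass balance: W = Q·C + k·V·C, so C = W/(Q + kV).
Q + kV = 3.187e+08 + 6.0·4.19e+06 = 3.439e+08 m³/yr.
C = 6190/3.439e+08 = 1.8e-05 kg/m³ = 0.018 mg/L = 18 µg/L.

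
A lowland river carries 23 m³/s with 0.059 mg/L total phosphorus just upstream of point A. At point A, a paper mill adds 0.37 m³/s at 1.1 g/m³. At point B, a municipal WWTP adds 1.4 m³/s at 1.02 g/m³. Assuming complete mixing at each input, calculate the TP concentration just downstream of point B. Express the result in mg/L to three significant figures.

0.129 mg/L

After input A: C = (23·0.059 + 0.37·1.1) / 23.37 = 0.07548 mg/L.
After input B: C = (23.37·0.07548 + 1.4·1.02) / 24.77 = 0.1289 mg/L.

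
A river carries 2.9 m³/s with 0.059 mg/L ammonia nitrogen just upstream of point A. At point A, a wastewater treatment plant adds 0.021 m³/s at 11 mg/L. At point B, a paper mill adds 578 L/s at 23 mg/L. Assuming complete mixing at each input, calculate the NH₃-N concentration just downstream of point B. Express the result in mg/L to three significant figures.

After input A: C = (2.9·0.059 + 0.021·11) / 2.921 = 0.1377 mg/L.
578 L/s = 0.578 m³/s.
After input B: C = (2.921·0.1377 + 0.578·23) / 3.499 = 3.914 mg/L.

3.91 mg/L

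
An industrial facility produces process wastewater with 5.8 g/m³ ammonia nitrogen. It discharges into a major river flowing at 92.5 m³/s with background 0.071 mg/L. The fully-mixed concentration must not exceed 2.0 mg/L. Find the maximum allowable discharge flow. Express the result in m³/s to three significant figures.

47.0 m³/s

Mass balance at complete mixing: C_std·(Q_w + Q_r) = Q_w·C_e + Q_r·C_b.
Rearranging, Q_w = Q_r·(C_std − C_b)/(C_e − C_std) = 92.5·(2 − 0.071) / (5.8 − 2) = 46.96 m³/s.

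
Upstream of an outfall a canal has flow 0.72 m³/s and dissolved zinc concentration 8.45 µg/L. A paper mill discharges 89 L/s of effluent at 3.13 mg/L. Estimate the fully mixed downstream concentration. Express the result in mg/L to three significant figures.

0.352 mg/L

89 L/s = 0.089 m³/s.
8.45 µg/L = 0.00845 mg/L.
By mass balance at complete mixing, C = (0.089·3.13 + 0.72·0.00845) / (0.089 + 0.72) = 0.2847/0.809 = 0.3519 mg/L.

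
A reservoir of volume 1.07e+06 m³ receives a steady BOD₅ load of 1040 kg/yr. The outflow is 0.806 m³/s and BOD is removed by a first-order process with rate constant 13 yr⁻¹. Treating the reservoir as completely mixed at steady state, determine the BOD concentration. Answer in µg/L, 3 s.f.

Outflow Q = 0.806 m³/s × 3.156e+07 s/yr = 2.544e+07 m³/yr.
Steady-state CSTR mass balance: W = Q·C + k·V·C, so C = W/(Q + kV).
Q + kV = 2.544e+07 + 13·1.07e+06 = 3.935e+07 m³/yr.
C = 1040/3.935e+07 = 2.643e-05 kg/m³ = 0.02643 mg/L = 26.43 µg/L.

26.4 µg/L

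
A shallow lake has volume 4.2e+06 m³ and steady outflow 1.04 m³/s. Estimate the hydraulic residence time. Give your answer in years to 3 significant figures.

Q = 1.04 m³/s × 3.156e+07 s/yr = 3.282e+07 m³/yr.
Hydraulic residence time τ = V/Q = 4.2e+06/3.282e+07 = 0.128 yr.

0.128 yr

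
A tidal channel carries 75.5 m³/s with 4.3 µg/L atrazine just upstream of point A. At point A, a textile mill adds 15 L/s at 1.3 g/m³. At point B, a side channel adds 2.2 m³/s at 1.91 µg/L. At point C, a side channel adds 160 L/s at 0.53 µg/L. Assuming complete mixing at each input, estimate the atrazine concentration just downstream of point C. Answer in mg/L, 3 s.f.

4.3 µg/L = 0.0043 mg/L.
15 L/s = 0.015 m³/s.
After input A: C = (75.5·0.0043 + 0.015·1.3) / 75.52 = 0.004557 mg/L.
1.91 µg/L = 0.00191 mg/L.
After input B: C = (75.52·0.004557 + 2.2·0.00191) / 77.72 = 0.004482 mg/L.
160 L/s = 0.16 m³/s.
0.53 µg/L = 0.00053 mg/L.
After input C: C = (77.72·0.004482 + 0.16·0.00053) / 77.88 = 0.004474 mg/L.

0.00447 mg/L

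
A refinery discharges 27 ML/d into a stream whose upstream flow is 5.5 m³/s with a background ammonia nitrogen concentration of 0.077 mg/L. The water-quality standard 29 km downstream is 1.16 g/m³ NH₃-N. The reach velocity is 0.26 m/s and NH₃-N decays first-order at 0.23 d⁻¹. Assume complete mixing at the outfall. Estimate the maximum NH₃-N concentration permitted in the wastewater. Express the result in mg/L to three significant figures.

27 ML/d = 0.3125 m³/s.
Travel time to the compliance point: t = 2.9e+04/0.26 = 1.115e+05 s = 1.291 d; decay factor exp(−0.23·1.291) = 0.7431.
So the concentration just after mixing may be at most 1.16/0.7431 = 1.561 mg/L.
Mass balance: 1.561·5.812 = 0.3125·Cₑ + 5.5·0.077.
Cₑ = (9.073 − 0.4235) / 0.3125 = 27.68 mg/L.

27.7 mg/L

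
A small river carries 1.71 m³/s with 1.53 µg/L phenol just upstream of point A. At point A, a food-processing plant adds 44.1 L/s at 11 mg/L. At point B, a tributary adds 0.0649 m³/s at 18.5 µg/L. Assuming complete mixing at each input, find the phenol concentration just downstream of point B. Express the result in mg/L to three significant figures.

0.269 mg/L

1.53 µg/L = 0.00153 mg/L.
44.1 L/s = 0.0441 m³/s.
After input A: C = (1.71·0.00153 + 0.0441·11) / 1.754 = 0.278 mg/L.
18.5 µg/L = 0.0185 mg/L.
After input B: C = (1.754·0.278 + 0.0649·0.0185) / 1.819 = 0.2688 mg/L.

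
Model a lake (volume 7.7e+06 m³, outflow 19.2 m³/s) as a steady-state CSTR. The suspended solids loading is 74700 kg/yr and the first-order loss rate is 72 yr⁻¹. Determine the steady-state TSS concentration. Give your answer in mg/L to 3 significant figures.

0.0644 mg/L

Outflow Q = 19.2 m³/s × 3.156e+07 s/yr = 6.059e+08 m³/yr.
Steady-state CSTR mass balance: W = Q·C + k·V·C, so C = W/(Q + kV).
Q + kV = 6.059e+08 + 72·7.7e+06 = 1.16e+09 m³/yr.
C = 74700/1.16e+09 = 6.438e-05 kg/m³ = 0.06438 mg/L.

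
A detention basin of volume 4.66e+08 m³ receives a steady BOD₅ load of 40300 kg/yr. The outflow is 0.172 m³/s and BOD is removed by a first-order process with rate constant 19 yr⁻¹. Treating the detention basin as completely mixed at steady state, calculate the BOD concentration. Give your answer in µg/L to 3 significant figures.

4.55 µg/L

Outflow Q = 0.172 m³/s × 3.156e+07 s/yr = 5.428e+06 m³/yr.
Steady-state CSTR mass balance: W = Q·C + k·V·C, so C = W/(Q + kV).
Q + kV = 5.428e+06 + 19·4.66e+08 = 8.859e+09 m³/yr.
C = 40300/8.859e+09 = 4.549e-06 kg/m³ = 0.004549 mg/L = 4.549 µg/L.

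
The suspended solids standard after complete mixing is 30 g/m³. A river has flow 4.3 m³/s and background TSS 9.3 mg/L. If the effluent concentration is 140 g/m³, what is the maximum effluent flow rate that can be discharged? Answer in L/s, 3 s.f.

Mass balance at complete mixing: C_std·(Q_w + Q_r) = Q_w·C_e + Q_r·C_b.
Rearranging, Q_w = Q_r·(C_std − C_b)/(C_e − C_std) = 4.3·(30 − 9.3) / (140 − 30) = 0.8092 m³/s.
= 809.2 L/s.

809 L/s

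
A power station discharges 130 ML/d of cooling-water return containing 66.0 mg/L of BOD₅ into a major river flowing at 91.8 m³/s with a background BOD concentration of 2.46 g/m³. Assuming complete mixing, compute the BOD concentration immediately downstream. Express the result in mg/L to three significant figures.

130 ML/d = 1.505 m³/s.
By mass balance at complete mixing, C = (1.505·66 + 91.8·2.46) / (1.505 + 91.8) = 325.1/93.3 = 3.485 mg/L.

3.48 mg/L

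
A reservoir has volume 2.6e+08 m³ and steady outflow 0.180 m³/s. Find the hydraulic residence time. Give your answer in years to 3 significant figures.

45.8 yr

Q = 0.180 m³/s × 3.156e+07 s/yr = 5.68e+06 m³/yr.
Hydraulic residence time τ = V/Q = 2.6e+08/5.68e+06 = 45.77 yr.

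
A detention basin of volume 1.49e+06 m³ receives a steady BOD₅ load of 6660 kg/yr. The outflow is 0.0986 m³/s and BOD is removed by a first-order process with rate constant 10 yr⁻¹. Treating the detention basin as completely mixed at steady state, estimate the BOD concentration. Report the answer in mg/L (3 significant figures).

0.370 mg/L

Outflow Q = 0.0986 m³/s × 3.156e+07 s/yr = 3.112e+06 m³/yr.
Steady-state CSTR mass balance: W = Q·C + k·V·C, so C = W/(Q + kV).
Q + kV = 3.112e+06 + 10·1.49e+06 = 1.801e+07 m³/yr.
C = 6660/1.801e+07 = 0.0003698 kg/m³ = 0.3698 mg/L.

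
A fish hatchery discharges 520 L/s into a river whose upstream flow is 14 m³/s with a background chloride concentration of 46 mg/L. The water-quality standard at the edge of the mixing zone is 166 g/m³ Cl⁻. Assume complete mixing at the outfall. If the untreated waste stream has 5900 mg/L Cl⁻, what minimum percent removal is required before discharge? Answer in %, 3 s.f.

42.4 %

520 L/s = 0.52 m³/s.
Mass balance: 166·14.52 = 0.52·Cₑ + 14·46.
Cₑ = (2410 − 644) / 0.52 = 3397 mg/L.
Required removal = 1 − 3397/5900 = 42.43 %.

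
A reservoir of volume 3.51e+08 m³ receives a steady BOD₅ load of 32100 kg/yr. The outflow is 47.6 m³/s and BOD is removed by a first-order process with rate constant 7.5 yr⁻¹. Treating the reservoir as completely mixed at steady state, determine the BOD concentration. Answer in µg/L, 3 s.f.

7.76 µg/L

Outflow Q = 47.6 m³/s × 3.156e+07 s/yr = 1.502e+09 m³/yr.
Steady-state CSTR mass balance: W = Q·C + k·V·C, so C = W/(Q + kV).
Q + kV = 1.502e+09 + 7.5·3.51e+08 = 4.135e+09 m³/yr.
C = 32100/4.135e+09 = 7.764e-06 kg/m³ = 0.007764 mg/L = 7.764 µg/L.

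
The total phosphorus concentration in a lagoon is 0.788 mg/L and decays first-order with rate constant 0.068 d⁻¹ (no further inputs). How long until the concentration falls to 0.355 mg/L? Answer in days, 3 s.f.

11.7 d

t = ln(C₀/C)/k = ln(0.788/0.355)/0.068 = 0.7974/0.068 = 11.73 d.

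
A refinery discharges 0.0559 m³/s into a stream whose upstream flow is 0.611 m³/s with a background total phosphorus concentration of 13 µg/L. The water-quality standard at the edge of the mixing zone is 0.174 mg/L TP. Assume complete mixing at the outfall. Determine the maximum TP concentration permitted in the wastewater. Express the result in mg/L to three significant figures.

1.93 mg/L

13 µg/L = 0.013 mg/L.
Mass balance: 0.174·0.6669 = 0.0559·Cₑ + 0.611·0.013.
Cₑ = (0.116 − 0.007943) / 0.0559 = 1.934 mg/L.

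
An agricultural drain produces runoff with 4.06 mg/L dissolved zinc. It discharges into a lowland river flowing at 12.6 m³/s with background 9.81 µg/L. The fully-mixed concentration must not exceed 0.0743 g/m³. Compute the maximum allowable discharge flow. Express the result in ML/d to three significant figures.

17.6 ML/d

9.81 µg/L = 0.00981 mg/L.
Mass balance at complete mixing: C_std·(Q_w + Q_r) = Q_w·C_e + Q_r·C_b.
Rearranging, Q_w = Q_r·(C_std − C_b)/(C_e − C_std) = 12.6·(0.0743 − 0.00981) / (4.06 − 0.0743) = 0.2039 m³/s.
= 17.61 ML/d.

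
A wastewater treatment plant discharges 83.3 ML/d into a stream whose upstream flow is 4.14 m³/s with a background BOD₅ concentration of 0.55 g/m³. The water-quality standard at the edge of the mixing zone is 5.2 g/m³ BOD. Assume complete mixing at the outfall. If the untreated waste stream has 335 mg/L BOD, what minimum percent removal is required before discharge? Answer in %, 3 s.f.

92.5 %

83.3 ML/d = 0.9641 m³/s.
Mass balance: 5.2·5.104 = 0.9641·Cₑ + 4.14·0.55.
Cₑ = (26.54 − 2.277) / 0.9641 = 25.17 mg/L.
Required removal = 1 − 25.17/335 = 92.49 %.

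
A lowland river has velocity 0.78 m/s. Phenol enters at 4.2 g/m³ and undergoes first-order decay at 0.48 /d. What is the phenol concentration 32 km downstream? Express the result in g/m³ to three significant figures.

Travel time t = 32 km / 0.78 m/s = 3.2e+04/0.78 = 4.103e+04 s = 0.4748 d.
First-order decay: C = 4.2·exp(−0.48·0.4748) = 4.2·0.7962 = 3.344 g/m³.

3.34 g/m³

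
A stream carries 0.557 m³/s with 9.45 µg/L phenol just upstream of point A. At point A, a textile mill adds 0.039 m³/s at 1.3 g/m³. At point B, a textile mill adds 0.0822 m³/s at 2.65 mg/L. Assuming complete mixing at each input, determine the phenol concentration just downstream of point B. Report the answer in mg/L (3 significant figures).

9.45 µg/L = 0.00945 mg/L.
After input A: C = (0.557·0.00945 + 0.039·1.3) / 0.596 = 0.0939 mg/L.
After input B: C = (0.596·0.0939 + 0.0822·2.65) / 0.6782 = 0.4037 mg/L.

0.404 mg/L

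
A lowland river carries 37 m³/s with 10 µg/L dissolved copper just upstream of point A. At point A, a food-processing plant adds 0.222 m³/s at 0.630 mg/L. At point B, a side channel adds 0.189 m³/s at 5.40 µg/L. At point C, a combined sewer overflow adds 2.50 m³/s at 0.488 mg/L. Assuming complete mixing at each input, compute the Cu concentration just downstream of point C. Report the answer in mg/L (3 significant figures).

0.0434 mg/L

10 µg/L = 0.01 mg/L.
After input A: C = (37·0.01 + 0.222·0.63) / 37.22 = 0.0137 mg/L.
5.40 µg/L = 0.0054 mg/L.
After input B: C = (37.22·0.0137 + 0.189·0.0054) / 37.41 = 0.01366 mg/L.
After input C: C = (37.41·0.01366 + 2.5·0.488) / 39.91 = 0.04337 mg/L.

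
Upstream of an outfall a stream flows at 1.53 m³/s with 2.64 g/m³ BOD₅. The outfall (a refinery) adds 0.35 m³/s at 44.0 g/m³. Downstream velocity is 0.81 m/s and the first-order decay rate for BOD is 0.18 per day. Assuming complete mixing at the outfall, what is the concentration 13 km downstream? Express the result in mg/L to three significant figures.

10.0 mg/L

After complete mixing, C₀ = (0.35·44 + 1.53·2.64) / 1.88 = 10.34 mg/L.
Travel time t = 1.3e+04 m / 0.81 m/s = 1.605e+04 s = 0.1858 d.
C = 10.34·exp(−0.18·0.1858) = 10.34·0.9671 = 10 mg/L.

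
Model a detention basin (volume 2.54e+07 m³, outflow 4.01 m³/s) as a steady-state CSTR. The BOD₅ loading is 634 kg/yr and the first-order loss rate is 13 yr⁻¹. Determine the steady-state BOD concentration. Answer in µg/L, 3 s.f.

1.39 µg/L

Outflow Q = 4.01 m³/s × 3.156e+07 s/yr = 1.265e+08 m³/yr.
Steady-state CSTR mass balance: W = Q·C + k·V·C, so C = W/(Q + kV).
Q + kV = 1.265e+08 + 13·2.54e+07 = 4.567e+08 m³/yr.
C = 634/4.567e+08 = 1.388e-06 kg/m³ = 0.001388 mg/L = 1.388 µg/L.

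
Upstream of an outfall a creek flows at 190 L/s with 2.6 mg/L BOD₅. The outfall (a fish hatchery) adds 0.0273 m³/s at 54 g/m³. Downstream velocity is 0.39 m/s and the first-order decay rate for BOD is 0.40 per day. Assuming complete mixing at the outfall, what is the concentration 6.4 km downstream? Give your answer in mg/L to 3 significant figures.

190 L/s = 0.19 m³/s.
After complete mixing, C₀ = (0.0273·54 + 0.19·2.6) / 0.2173 = 9.058 mg/L.
Travel time t = 6400 m / 0.39 m/s = 1.641e+04 s = 0.1899 d.
C = 9.058·exp(−0.40·0.1899) = 9.058·0.9268 = 8.395 mg/L.

8.39 mg/L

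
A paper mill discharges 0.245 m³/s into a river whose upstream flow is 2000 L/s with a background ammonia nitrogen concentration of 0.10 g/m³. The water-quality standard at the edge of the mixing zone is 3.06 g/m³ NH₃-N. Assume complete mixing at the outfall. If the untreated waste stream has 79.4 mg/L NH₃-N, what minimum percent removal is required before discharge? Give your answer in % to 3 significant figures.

2000 L/s = 2 m³/s.
Mass balance: 3.06·2.245 = 0.245·Cₑ + 2·0.1.
Cₑ = (6.87 − 0.2) / 0.245 = 27.22 mg/L.
Required removal = 1 − 27.22/79.4 = 65.71 %.

65.7 %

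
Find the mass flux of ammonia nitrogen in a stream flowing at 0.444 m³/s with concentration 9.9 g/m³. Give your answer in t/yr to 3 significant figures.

Mass flux = Q·C = 0.444 m³/s × 9.9 g/m³ = 4.396 g/s.
= 4.396 g/s × 31.56 = 138.7 t/yr.

139 t/yr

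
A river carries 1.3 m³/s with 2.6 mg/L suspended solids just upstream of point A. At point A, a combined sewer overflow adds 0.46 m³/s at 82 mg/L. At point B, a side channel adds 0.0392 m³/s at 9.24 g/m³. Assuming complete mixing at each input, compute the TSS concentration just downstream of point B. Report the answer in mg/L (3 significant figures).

23.0 mg/L

After input A: C = (1.3·2.6 + 0.46·82) / 1.76 = 23.35 mg/L.
After input B: C = (1.76·23.35 + 0.0392·9.24) / 1.799 = 23.04 mg/L.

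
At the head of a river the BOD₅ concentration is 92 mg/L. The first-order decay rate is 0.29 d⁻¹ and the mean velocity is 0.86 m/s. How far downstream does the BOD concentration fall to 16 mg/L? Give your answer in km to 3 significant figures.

From C = C₀·e^(−kt), t = ln(C₀/C)/k = ln(92/16)/0.29 = 1.749/0.29 = 6.032 d.
Distance = v·t = 0.86 m/s × 5.211e+05 s = 4.482e+05 m = 448.2 km.

448 km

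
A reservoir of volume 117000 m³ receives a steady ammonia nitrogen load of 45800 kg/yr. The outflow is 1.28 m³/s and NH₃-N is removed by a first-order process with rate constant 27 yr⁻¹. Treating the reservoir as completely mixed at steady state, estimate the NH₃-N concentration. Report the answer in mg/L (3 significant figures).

1.05 mg/L

Outflow Q = 1.28 m³/s × 3.156e+07 s/yr = 4.039e+07 m³/yr.
Steady-state CSTR mass balance: W = Q·C + k·V·C, so C = W/(Q + kV).
Q + kV = 4.039e+07 + 27·117000 = 4.355e+07 m³/yr.
C = 45800/4.355e+07 = 0.001052 kg/m³ = 1.052 mg/L.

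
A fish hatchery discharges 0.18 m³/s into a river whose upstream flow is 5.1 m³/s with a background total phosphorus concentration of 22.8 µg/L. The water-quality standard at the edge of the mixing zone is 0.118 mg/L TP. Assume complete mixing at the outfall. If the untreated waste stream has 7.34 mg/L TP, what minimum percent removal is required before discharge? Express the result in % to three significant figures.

61.6 %

22.8 µg/L = 0.0228 mg/L.
Mass balance: 0.118·5.28 = 0.18·Cₑ + 5.1·0.0228.
Cₑ = (0.623 − 0.1163) / 0.18 = 2.815 mg/L.
Required removal = 1 − 2.815/7.34 = 61.64 %.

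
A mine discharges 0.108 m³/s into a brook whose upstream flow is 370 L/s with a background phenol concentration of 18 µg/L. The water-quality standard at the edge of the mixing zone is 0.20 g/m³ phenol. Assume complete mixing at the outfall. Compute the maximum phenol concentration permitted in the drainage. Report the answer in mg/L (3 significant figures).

370 L/s = 0.37 m³/s.
18 µg/L = 0.018 mg/L.
Mass balance: 0.2·0.478 = 0.108·Cₑ + 0.37·0.018.
Cₑ = (0.0956 − 0.00666) / 0.108 = 0.8235 mg/L.

0.824 mg/L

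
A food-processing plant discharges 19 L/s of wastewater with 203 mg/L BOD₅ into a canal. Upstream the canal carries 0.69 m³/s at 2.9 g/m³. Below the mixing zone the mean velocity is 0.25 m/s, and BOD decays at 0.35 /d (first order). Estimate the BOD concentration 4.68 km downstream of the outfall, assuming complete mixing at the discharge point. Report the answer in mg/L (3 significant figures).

19 L/s = 0.019 m³/s.
After complete mixing, C₀ = (0.019·203 + 0.69·2.9) / 0.709 = 8.262 mg/L.
Travel time t = 4680 m / 0.25 m/s = 1.872e+04 s = 0.2167 d.
C = 8.262·exp(−0.35·0.2167) = 8.262·0.927 = 7.659 mg/L.

7.66 mg/L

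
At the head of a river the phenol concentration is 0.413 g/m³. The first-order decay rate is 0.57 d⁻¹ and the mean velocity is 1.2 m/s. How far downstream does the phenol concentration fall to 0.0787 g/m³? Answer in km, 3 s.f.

From C = C₀·e^(−kt), t = ln(C₀/C)/k = ln(0.413/0.0787)/0.57 = 1.658/0.57 = 2.908 d.
Distance = v·t = 1.2 m/s × 2.513e+05 s = 3.015e+05 m = 301.5 km.

302 km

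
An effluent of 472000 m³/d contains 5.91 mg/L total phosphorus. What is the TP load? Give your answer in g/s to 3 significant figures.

472000 m³/d = 5.463 m³/s.
Mass flux = Q·C = 5.463 m³/s × 5.91 g/m³ = 32.29 g/s.

32.3 g/s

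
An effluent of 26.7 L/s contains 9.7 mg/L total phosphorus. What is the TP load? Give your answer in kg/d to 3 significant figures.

22.4 kg/d

26.7 L/s = 0.0267 m³/s.
Mass flux = Q·C = 0.0267 m³/s × 9.7 g/m³ = 0.259 g/s.
= 0.259 g/s × 86.4 = 22.38 kg/d.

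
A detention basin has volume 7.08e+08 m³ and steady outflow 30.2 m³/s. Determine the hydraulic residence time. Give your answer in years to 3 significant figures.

Q = 30.2 m³/s × 3.156e+07 s/yr = 9.53e+08 m³/yr.
Hydraulic residence time τ = V/Q = 7.08e+08/9.53e+08 = 0.7429 yr.

0.743 yr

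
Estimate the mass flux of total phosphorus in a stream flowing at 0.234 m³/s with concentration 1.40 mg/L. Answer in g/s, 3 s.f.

0.328 g/s

Mass flux = Q·C = 0.234 m³/s × 1.4 g/m³ = 0.3276 g/s.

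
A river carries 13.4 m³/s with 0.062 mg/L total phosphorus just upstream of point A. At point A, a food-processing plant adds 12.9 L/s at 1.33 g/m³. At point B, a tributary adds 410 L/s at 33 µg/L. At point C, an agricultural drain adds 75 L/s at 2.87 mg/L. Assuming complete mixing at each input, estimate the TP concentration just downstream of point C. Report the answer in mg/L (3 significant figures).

12.9 L/s = 0.0129 m³/s.
After input A: C = (13.4·0.062 + 0.0129·1.33) / 13.41 = 0.06322 mg/L.
410 L/s = 0.41 m³/s.
33 µg/L = 0.033 mg/L.
After input B: C = (13.41·0.06322 + 0.41·0.033) / 13.82 = 0.06232 mg/L.
75 L/s = 0.075 m³/s.
After input C: C = (13.82·0.06232 + 0.075·2.87) / 13.9 = 0.07747 mg/L.

0.0775 mg/L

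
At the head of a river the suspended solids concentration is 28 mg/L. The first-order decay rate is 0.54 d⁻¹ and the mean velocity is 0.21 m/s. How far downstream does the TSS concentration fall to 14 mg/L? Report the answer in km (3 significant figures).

From C = C₀·e^(−kt), t = ln(C₀/C)/k = ln(28/14)/0.54 = 0.6931/0.54 = 1.284 d.
Distance = v·t = 0.21 m/s × 1.109e+05 s = 2.329e+04 m = 23.29 km.

23.3 km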